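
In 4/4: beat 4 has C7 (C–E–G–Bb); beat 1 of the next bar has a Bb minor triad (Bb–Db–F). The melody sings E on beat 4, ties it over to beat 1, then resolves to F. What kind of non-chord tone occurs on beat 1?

Retardation.

The harmony at that moment is Bb minor triad (Bb, Db, F); E is not a chord tone.
It is held over (the same pitch as the preceding E) and left by step up to F.
Held over from the previous chord and resolving up by step — a retardation.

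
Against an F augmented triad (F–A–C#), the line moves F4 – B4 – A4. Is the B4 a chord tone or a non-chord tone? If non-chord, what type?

Non-chord tone — an appoggiatura.

The harmony at that moment is F augmented triad (F, A, C#); B4 is not a chord tone.
It is approached by leap up from F4 and left by step down to A4.
Leap in, step out — an appoggiatura.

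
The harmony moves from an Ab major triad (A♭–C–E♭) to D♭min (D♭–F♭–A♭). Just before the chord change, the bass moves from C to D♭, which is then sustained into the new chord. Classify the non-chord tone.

D♭ is an anticipation.

The harmony at that moment is A♭ major triad (A♭, C, E♭); D♭ is not a chord tone.
It is approached by step up from C and then sustained as the same pitch into the next harmony.
Arriving early and becoming a chord tone when the harmony changes — an anticipation.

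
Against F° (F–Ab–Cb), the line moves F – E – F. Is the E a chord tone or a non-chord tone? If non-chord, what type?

The harmony at that moment is F diminished triad (F, Ab, Cb); E is not a chord tone.
It is approached by step down from F and left by step up to F.
Step away and step back to the same note — a neighbor tone (lower neighbor).

Non-chord tone — a neighbor tone.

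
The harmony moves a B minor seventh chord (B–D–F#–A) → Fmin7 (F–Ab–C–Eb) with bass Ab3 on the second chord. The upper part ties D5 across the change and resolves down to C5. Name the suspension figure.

4–3 suspension.

At the second chord the bass is Ab3. The suspended D5 lies a fourth above the bass; after resolving down by step to C5, the interval above the bass becomes a third.
Suspension figures are named by those two intervals: 4–3.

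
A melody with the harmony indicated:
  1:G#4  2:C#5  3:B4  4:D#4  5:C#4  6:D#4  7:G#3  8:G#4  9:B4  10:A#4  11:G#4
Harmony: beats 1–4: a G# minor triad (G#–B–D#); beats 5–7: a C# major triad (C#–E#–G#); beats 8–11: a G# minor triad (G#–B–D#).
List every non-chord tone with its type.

The harmony at that moment is G# minor triad (G#, B, D#); C#5 is not a chord tone.
It is approached by leap up from G#4 and left by step down to B4.
Leap in, step out — an appoggiatura.
The harmony at that moment is C# major triad (C#, E#, G#); D#4 is not a chord tone.
It is approached by step up from C#4 and left by leap down to G#3.
Step in, leap out — an escape tone.
The harmony at that moment is G# minor triad (G#, B, D#); A#4 is not a chord tone.
It is approached by step down from B4 and left by step down to G#4.
Step in, step out in the same direction — a passing tone.

C#5 (beat 2) — appoggiatura; D#4 (beat 6) — escape tone; A#4 (beat 10) — passing tone.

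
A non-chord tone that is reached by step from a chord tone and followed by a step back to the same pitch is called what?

Approach: by step. Departure: by step in the opposite direction, back to the starting pitch.
Stepwise on both sides but reversing to return to the same chord tone — a neighbor tone. (Had it continued onward in the same direction it would be a passing tone instead.)

Neighbor tone.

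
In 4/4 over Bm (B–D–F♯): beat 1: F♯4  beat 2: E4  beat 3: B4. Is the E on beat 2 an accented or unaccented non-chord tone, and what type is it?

The harmony at that moment is B minor triad (B, D, F♯); E4 is not a chord tone.
It is approached by step down from F♯4 and left by leap up to B4.
Step in, leap out — an escape tone.
It falls on a weak beat, so it is unaccented.

Unaccented escape tone.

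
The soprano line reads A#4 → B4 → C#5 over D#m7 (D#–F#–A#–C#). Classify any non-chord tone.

The harmony at that moment is D# minor seventh chord (D#, F#, A#, C#); B4 is not a chord tone.
It is approached by step up from A#4 and left by step up to C#5.
Step in, step out in the same direction — a passing tone.

B4 is a passing tone.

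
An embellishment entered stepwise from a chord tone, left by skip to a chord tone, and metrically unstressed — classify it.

Escape tone.

Approach: by step. Departure: by leap. Metric position: weak.
Step in, leap out, from a weak position — an escape tone (échappée). (It is the mirror image of the appoggiatura, which leaps in and steps out on a strong beat.)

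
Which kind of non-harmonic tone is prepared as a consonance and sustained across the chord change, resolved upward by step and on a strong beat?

Retardation.

Approach: by preparation — the pitch is first a chord tone, then held (tied or repeated) while the harmony changes under it. Departure: up by step. Metric position: strong.
A prepared dissonance that resolves upward by step — a retardation. (The same figure resolving downward would be a suspension.)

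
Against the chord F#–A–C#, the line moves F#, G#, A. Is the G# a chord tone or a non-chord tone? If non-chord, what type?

Non-chord tone — a passing tone.

The harmony at that moment is F# minor triad (F#, A, C#); G# is not a chord tone.
It is approached by step up from F# and left by step up to A.
Step in, step out in the same direction — a passing tone.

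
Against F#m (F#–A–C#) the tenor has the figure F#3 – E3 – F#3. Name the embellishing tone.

The harmony at that moment is F# minor triad (F#, A, C#); E3 is not a chord tone.
It is approached by step down from F#3 and left by step up to F#3.
Step away and step back to the same note — a neighbor tone (lower neighbor).

E3 is a neighbor tone.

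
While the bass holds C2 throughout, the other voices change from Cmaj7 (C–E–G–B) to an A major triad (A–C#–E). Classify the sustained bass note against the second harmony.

Pedal tone (pedal point).

The harmony at that moment is A major triad (A, C#, E); C2 is not a chord tone.
It is held over (the same pitch as the preceding C2) and then sustained as the same pitch into the next harmony.
Sustained through a change of harmony — a pedal tone.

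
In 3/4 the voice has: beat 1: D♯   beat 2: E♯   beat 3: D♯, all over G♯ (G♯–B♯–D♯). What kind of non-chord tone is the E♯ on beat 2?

The harmony at that moment is G♯ major triad (G♯, B♯, D♯); E♯ is not a chord tone.
It is approached by step up from D♯ and left by step down to D♯.
Step away and step back to the same note — a neighbor tone (upper neighbor).

Upper neighbor tone.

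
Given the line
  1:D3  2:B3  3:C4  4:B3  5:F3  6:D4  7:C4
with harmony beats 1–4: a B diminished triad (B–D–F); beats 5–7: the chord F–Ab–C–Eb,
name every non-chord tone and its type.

C4 (beat 3) — neighbor tone; D4 (beat 6) — appoggiatura.

The harmony at that moment is B diminished triad (B, D, F); C4 is not a chord tone.
It is approached by step up from B3 and left by step down to B3.
Step away and step back to the same note — a neighbor tone (upper neighbor).
The harmony at that moment is F minor seventh chord (F, Ab, C, Eb); D4 is not a chord tone.
It is approached by leap up from F3 and left by step down to C4.
Leap in, step out — an appoggiatura.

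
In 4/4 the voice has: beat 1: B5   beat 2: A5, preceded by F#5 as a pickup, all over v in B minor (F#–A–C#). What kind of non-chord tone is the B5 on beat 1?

The harmony at that moment is F# minor triad (F#, A, C#); B5 is not a chord tone.
It is approached by leap up from F#5 and left by step down to A5.
Leap in, step out, metrically accented — an appoggiatura.

Appoggiatura.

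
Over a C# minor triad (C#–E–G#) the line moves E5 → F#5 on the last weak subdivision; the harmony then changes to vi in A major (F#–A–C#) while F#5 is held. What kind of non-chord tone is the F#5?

The harmony at that moment is C# minor triad (C#, E, G#); F#5 is not a chord tone.
It is approached by step up from E5 and then sustained as the same pitch into the next harmony.
Arriving early and becoming a chord tone when the harmony changes — an anticipation.

F#5 is an anticipation.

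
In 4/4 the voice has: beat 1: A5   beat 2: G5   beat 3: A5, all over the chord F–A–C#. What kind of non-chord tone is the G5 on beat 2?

Lower neighbor tone.

The harmony at that moment is F augmented triad (F, A, C#); G5 is not a chord tone.
It is approached by step down from A5 and left by step up to A5.
Step away and step back to the same note — a neighbor tone (lower neighbor).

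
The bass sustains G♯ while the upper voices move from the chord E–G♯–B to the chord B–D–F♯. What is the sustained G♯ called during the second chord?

The harmony at that moment is B minor triad (B, D, F♯); G♯ is not a chord tone.
It is held over (the same pitch as the preceding G♯) and then sustained as the same pitch into the next harmony.
Sustained through a change of harmony — a pedal tone.

Pedal tone (pedal point).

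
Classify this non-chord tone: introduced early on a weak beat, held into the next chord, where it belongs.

Anticipation.

Approach: ahead of the chord change (typically by step), so it is dissonant against the current harmony. Departure: none — the same pitch is restated or held and is a chord tone of the new harmony.
Dissonant first, consonant once the harmony catches up: the note simply arrives early — an anticipation. (The reverse timing, consonant first and dissonant after the change, would be a suspension or retardation.)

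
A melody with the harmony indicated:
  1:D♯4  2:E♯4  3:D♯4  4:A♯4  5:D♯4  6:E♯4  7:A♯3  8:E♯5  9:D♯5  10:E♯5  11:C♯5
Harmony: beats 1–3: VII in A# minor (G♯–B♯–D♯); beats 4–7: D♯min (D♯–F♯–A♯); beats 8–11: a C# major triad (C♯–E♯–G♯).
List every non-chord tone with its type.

E♯4 (beat 2) — neighbor tone; E♯4 (beat 6) — escape tone; D♯5 (beat 9) — neighbor tone.

The harmony at that moment is G♯ major triad (G♯, B♯, D♯); E♯4 is not a chord tone.
It is approached by step up from D♯4 and left by step down to D♯4.
Step away and step back to the same note — a neighbor tone (upper neighbor).
The harmony at that moment is D♯ minor triad (D♯, F♯, A♯); E♯4 is not a chord tone.
It is approached by step up from D♯4 and left by leap down to A♯3.
Step in, leap out — an escape tone.
The harmony at that moment is C♯ major triad (C♯, E♯, G♯); D♯5 is not a chord tone.
It is approached by step down from E♯5 and left by step up to E♯5.
Step away and step back to the same note — a neighbor tone (lower neighbor).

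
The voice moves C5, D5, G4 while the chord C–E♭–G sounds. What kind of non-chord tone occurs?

The harmony at that moment is C minor triad (C, E♭, G); D5 is not a chord tone.
It is approached by step up from C5 and left by leap down to G4.
Step in, leap out — an escape tone.

D5 is an escape tone.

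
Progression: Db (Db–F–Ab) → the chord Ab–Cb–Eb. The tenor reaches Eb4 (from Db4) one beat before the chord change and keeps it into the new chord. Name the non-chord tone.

The harmony at that moment is Db major triad (Db, F, Ab); Eb4 is not a chord tone.
It is approached by step up from Db4 and then sustained as the same pitch into the next harmony.
Arriving early and becoming a chord tone when the harmony changes — an anticipation.

Eb4 is an anticipation.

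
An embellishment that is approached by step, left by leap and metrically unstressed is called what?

Approach: by step. Departure: by leap. Metric position: weak.
Step in, leap out, from a weak position — an escape tone (échappée). (It is the mirror image of the appoggiatura, which leaps in and steps out on a strong beat.)

Escape tone.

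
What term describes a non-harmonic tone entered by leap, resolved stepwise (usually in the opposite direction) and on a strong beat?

Appoggiatura.

Approach: by leap. Departure: by step. Metric position: strong.
Leap in, step out, in a metrically strong position — an appoggiatura. (It is the mirror image of the escape tone, which steps in and leaps out from a weak position.)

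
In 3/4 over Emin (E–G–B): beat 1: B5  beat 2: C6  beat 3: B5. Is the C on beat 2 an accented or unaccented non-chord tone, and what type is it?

The harmony at that moment is E minor triad (E, G, B); C6 is not a chord tone.
It is approached by step up from B5 and left by step down to B5.
Step away and step back to the same note — a neighbor tone (upper neighbor).
It falls on a weak beat, so it is unaccented.

Unaccented neighbor tone.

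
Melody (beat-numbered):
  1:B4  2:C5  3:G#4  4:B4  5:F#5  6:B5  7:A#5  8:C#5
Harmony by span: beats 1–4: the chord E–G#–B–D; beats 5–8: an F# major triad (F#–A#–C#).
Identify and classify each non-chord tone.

C5 (beat 2) — escape tone; B5 (beat 6) — appoggiatura.

The harmony at that moment is E dominant seventh chord (E, G#, B, D); C5 is not a chord tone.
It is approached by step up from B4 and left by leap down to G#4.
Step in, leap out — an escape tone.
The harmony at that moment is F# major triad (F#, A#, C#); B5 is not a chord tone.
It is approached by leap up from F#5 and left by step down to A#5.
Leap in, step out — an appoggiatura.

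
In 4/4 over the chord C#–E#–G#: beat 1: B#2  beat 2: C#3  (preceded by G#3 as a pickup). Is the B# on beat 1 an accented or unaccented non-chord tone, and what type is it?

Accented appoggiatura.

The harmony at that moment is C# major triad (C#, E#, G#); B#2 is not a chord tone.
It is approached by leap down from G#3 and left by step up to C#3.
Leap in, step out — an appoggiatura.
It falls on the downbeat, so it is accented.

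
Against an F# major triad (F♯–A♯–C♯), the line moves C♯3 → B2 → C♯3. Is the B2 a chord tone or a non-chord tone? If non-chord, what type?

The harmony at that moment is F♯ major triad (F♯, A♯, C♯); B2 is not a chord tone.
It is approached by step down from C♯3 and left by step up to C♯3.
Step away and step back to the same note — a neighbor tone (lower neighbor).

Non-chord tone — a neighbor tone.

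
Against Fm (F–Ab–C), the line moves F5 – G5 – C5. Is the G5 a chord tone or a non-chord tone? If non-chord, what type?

Non-chord tone — an escape tone.

The harmony at that moment is F minor triad (F, Ab, C); G5 is not a chord tone.
It is approached by step up from F5 and left by leap down to C5.
Step in, leap out — an escape tone.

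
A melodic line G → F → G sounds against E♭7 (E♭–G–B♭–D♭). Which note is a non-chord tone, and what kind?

The harmony at that moment is E♭ dominant seventh chord (E♭, G, B♭, D♭); F is not a chord tone.
It is approached by step down from G and left by step up to G.
Step away and step back to the same note — a neighbor tone (lower neighbor).

F is a neighbor tone.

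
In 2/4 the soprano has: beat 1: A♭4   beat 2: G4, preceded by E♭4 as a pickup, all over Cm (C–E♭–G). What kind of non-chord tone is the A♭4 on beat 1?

The harmony at that moment is C minor triad (C, E♭, G); A♭4 is not a chord tone.
It is approached by leap up from E♭4 and left by step down to G4.
Leap in, step out, metrically accented — an appoggiatura.

Appoggiatura.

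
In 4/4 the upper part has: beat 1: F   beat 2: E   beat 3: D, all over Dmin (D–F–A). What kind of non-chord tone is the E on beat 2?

Passing tone.

The harmony at that moment is D minor triad (D, F, A); E is not a chord tone.
It is approached by step down from F and left by step down to D.
Step in, step out in the same direction — a passing tone.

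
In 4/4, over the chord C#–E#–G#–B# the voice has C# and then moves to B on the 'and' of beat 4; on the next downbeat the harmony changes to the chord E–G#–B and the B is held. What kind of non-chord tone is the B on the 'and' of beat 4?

Anticipation.

The harmony at that moment is C# major seventh chord (C#, E#, G#, B#); B is not a chord tone.
It is approached by step down from C# and then sustained as the same pitch into the next harmony.
Arriving early and becoming a chord tone when the harmony changes — an anticipation.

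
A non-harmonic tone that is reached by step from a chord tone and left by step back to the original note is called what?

Neighbor tone.

Approach: by step. Departure: by step in the opposite direction, back to the starting pitch.
Stepwise on both sides but reversing to return to the same chord tone — a neighbor tone. (Had it continued onward in the same direction it would be a passing tone instead.)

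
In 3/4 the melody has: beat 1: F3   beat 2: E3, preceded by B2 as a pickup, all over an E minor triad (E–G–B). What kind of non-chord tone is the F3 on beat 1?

The harmony at that moment is E minor triad (E, G, B); F3 is not a chord tone.
It is approached by leap up from B2 and left by step down to E3.
Leap in, step out, metrically accented — an appoggiatura.

Appoggiatura.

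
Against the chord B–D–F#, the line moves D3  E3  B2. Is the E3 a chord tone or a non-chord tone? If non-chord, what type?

Non-chord tone — an escape tone.

The harmony at that moment is B minor triad (B, D, F#); E3 is not a chord tone.
It is approached by step up from D3 and left by leap down to B2.
Step in, leap out — an escape tone.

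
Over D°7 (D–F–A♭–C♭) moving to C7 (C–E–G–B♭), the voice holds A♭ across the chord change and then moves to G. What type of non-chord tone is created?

The harmony at that moment is C dominant seventh chord (C, E, G, B♭); A♭ is not a chord tone.
It is held over (the same pitch as the preceding A♭) and left by step down to G.
Held over from the previous chord and resolving down by step — a suspension.

A♭ is a suspension.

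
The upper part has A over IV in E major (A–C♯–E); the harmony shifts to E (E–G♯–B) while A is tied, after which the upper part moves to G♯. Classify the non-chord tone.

The harmony at that moment is E major triad (E, G♯, B); A is not a chord tone.
It is held over (the same pitch as the preceding A) and left by step down to G♯.
Held over from the previous chord and resolving down by step — a suspension.

A is a suspension.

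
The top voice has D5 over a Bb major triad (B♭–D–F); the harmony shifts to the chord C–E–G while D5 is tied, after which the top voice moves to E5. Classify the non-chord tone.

The harmony at that moment is C major triad (C, E, G); D5 is not a chord tone.
It is held over (the same pitch as the preceding D5) and left by step up to E5.
Held over from the previous chord and resolving up by step — a retardation.

D5 is a retardation.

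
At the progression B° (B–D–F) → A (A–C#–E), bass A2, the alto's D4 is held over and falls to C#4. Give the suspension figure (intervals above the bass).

At the second chord the bass is A2. The suspended D4 lies a fourth above the bass; after resolving down by step to C#4, the interval above the bass becomes a third.
Suspension figures are named by those two intervals: 4–3.

4–3 suspension.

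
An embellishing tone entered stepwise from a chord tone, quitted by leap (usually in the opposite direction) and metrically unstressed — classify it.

Escape tone.

Approach: by step. Departure: by leap. Metric position: weak.
Step in, leap out, from a weak position — an escape tone (échappée). (It is the mirror image of the appoggiatura, which leaps in and steps out on a strong beat.)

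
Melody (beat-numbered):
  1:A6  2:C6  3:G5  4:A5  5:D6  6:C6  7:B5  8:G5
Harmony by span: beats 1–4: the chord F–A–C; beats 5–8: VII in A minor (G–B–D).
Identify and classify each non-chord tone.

G5 (beat 3) — appoggiatura; C6 (beat 6) — passing tone.

The harmony at that moment is F major triad (F, A, C); G5 is not a chord tone.
It is approached by leap down from C6 and left by step up to A5.
Leap in, step out — an appoggiatura.
The harmony at that moment is G major triad (G, B, D); C6 is not a chord tone.
It is approached by step down from D6 and left by step down to B5.
Step in, step out in the same direction — a passing tone.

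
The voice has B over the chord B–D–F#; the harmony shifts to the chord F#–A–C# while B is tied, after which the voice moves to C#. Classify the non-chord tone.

B is a retardation.

The harmony at that moment is F# minor triad (F#, A, C#); B is not a chord tone.
It is held over (the same pitch as the preceding B) and left by step up to C#.
Held over from the previous chord and resolving up by step — a retardation.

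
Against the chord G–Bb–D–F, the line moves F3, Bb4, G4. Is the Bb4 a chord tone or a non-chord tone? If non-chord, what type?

G minor seventh chord contains G, Bb, D, F; Bb is the third, so it is a chord tone.

Chord tone (the third of G minor seventh chord).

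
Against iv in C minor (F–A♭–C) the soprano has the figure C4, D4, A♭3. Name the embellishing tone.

The harmony at that moment is F minor triad (F, A♭, C); D4 is not a chord tone.
It is approached by step up from C4 and left by leap down to A♭3.
Step in, leap out — an escape tone.

D4 is an escape tone.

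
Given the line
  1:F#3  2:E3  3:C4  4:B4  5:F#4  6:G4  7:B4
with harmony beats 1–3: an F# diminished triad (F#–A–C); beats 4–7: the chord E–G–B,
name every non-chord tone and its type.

The harmony at that moment is F# diminished triad (F#, A, C); E3 is not a chord tone.
It is approached by step down from F#3 and left by leap up to C4.
Step in, leap out — an escape tone.
The harmony at that moment is E minor triad (E, G, B); F#4 is not a chord tone.
It is approached by leap down from B4 and left by step up to G4.
Leap in, step out — an appoggiatura.

E3 (beat 2) — escape tone; F#4 (beat 5) — appoggiatura.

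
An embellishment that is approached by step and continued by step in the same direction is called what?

Passing tone.

Approach: by step. Departure: by step, continuing in the same direction.
Stepwise on both sides with no change of direction means the note fills in the space between two different chord tones — a passing tone. (Had it turned back to its starting note it would be a neighbor tone instead.)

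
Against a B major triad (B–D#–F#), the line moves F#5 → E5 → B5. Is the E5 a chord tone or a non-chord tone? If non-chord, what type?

The harmony at that moment is B major triad (B, D#, F#); E5 is not a chord tone.
It is approached by step down from F#5 and left by leap up to B5.
Step in, leap out — an escape tone.

Non-chord tone — an escape tone.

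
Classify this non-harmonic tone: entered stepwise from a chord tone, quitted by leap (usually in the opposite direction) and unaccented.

Escape tone.

Approach: by step. Departure: by leap. Metric position: weak.
Step in, leap out, from a weak position — an escape tone (échappée). (It is the mirror image of the appoggiatura, which leaps in and steps out on a strong beat.)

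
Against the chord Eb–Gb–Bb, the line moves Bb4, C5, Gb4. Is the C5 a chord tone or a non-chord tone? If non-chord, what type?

The harmony at that moment is Eb minor triad (Eb, Gb, Bb); C5 is not a chord tone.
It is approached by step up from Bb4 and left by leap down to Gb4.
Step in, leap out — an escape tone.

Non-chord tone — an escape tone.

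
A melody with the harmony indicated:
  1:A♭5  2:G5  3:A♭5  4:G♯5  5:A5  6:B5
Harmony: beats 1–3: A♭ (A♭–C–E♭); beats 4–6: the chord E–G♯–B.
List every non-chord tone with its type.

G5 (beat 2) — neighbor tone; A5 (beat 5) — passing tone.

The harmony at that moment is A♭ major triad (A♭, C, E♭); G5 is not a chord tone.
It is approached by step down from A♭5 and left by step up to A♭5.
Step away and step back to the same note — a neighbor tone (lower neighbor).
The harmony at that moment is E major triad (E, G♯, B); A5 is not a chord tone.
It is approached by step up from G♯5 and left by step up to B5.
Step in, step out in the same direction — a passing tone.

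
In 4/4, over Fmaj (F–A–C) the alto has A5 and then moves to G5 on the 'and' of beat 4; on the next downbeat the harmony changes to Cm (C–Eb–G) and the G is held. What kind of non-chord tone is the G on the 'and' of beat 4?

The harmony at that moment is F major triad (F, A, C); G5 is not a chord tone.
It is approached by step down from A5 and then sustained as the same pitch into the next harmony.
Arriving early and becoming a chord tone when the harmony changes — an anticipation.

Anticipation.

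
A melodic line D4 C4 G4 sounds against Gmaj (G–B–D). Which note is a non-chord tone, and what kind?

The harmony at that moment is G major triad (G, B, D); C4 is not a chord tone.
It is approached by step down from D4 and left by leap up to G4.
Step in, leap out — an escape tone.

C4 is an escape tone.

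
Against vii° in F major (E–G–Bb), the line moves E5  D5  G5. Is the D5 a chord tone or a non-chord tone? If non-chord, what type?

Non-chord tone — an escape tone.

The harmony at that moment is E diminished triad (E, G, Bb); D5 is not a chord tone.
It is approached by step down from E5 and left by leap up to G5.
Step in, leap out — an escape tone.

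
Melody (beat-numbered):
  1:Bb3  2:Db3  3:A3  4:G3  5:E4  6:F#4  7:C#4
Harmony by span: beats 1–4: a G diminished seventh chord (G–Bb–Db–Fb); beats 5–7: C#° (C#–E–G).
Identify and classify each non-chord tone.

The harmony at that moment is G diminished seventh chord (G, Bb, Db, Fb); A3 is not a chord tone.
It is approached by leap up from Db3 and left by step down to G3.
Leap in, step out — an appoggiatura.
The harmony at that moment is C# diminished triad (C#, E, G); F#4 is not a chord tone.
It is approached by step up from E4 and left by leap down to C#4.
Step in, leap out — an escape tone.

A3 (beat 3) — appoggiatura; F#4 (beat 6) — escape tone.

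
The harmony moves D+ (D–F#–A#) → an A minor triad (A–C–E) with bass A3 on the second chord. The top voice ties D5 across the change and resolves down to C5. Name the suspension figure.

At the second chord the bass is A3. The suspended D5 lies a fourth above the bass; after resolving down by step to C5, the interval above the bass becomes a third.
Suspension figures are named by those two intervals: 4–3.

4–3 suspension.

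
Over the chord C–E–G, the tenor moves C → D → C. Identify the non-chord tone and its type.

D is a neighbor tone.

The harmony at that moment is C major triad (C, E, G); D is not a chord tone.
It is approached by step up from C and left by step down to C.
Step away and step back to the same note — a neighbor tone (upper neighbor).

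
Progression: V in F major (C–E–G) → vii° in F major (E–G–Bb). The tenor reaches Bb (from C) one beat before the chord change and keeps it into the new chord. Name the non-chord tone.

Bb is an anticipation.

The harmony at that moment is C major triad (C, E, G); Bb is not a chord tone.
It is approached by step down from C and then sustained as the same pitch into the next harmony.
Arriving early and becoming a chord tone when the harmony changes — an anticipation.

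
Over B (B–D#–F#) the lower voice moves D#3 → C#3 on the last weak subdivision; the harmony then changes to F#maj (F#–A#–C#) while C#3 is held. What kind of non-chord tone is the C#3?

C#3 is an anticipation.

The harmony at that moment is B major triad (B, D#, F#); C#3 is not a chord tone.
It is approached by step down from D#3 and then sustained as the same pitch into the next harmony.
Arriving early and becoming a chord tone when the harmony changes — an anticipation.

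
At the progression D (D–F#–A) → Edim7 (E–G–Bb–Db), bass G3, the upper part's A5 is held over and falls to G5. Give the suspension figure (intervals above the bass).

9–8 suspension.

At the second chord the bass is G3. The suspended A5 lies a ninth above the bass; after resolving down by step to G5, the interval above the bass becomes an octave.
Suspension figures are named by those two intervals: 9–8.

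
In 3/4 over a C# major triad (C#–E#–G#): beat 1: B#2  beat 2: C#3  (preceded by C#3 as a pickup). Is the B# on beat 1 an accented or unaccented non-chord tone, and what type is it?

Accented neighbor tone.

The harmony at that moment is C# major triad (C#, E#, G#); B#2 is not a chord tone.
It is approached by step down from C#3 and left by step up to C#3.
Step away and step back to the same note — a neighbor tone (lower neighbor).
It falls on the downbeat, so it is accented.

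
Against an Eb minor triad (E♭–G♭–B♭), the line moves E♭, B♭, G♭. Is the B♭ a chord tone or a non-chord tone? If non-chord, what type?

Eb minor triad contains E♭, G♭, B♭; B♭ is the fifth, so it is a chord tone.

Chord tone (the fifth of Eb minor triad).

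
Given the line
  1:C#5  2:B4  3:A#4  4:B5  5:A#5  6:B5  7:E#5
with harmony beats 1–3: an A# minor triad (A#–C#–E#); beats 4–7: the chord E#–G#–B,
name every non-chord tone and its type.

B4 (beat 2) — passing tone; A#5 (beat 5) — neighbor tone.

The harmony at that moment is A# minor triad (A#, C#, E#); B4 is not a chord tone.
It is approached by step down from C#5 and left by step down to A#4.
Step in, step out in the same direction — a passing tone.
The harmony at that moment is E# diminished triad (E#, G#, B); A#5 is not a chord tone.
It is approached by step down from B5 and left by step up to B5.
Step away and step back to the same note — a neighbor tone (lower neighbor).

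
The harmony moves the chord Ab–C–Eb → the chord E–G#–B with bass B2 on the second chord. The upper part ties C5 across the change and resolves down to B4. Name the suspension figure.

9–8 suspension.

At the second chord the bass is B2. The suspended C5 lies a ninth above the bass; after resolving down by step to B4, the interval above the bass becomes an octave.
Suspension figures are named by those two intervals: 9–8.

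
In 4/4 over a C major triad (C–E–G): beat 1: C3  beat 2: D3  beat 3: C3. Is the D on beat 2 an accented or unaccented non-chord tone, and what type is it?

The harmony at that moment is C major triad (C, E, G); D3 is not a chord tone.
It is approached by step up from C3 and left by step down to C3.
Step away and step back to the same note — a neighbor tone (upper neighbor).
It falls on a weak beat, so it is unaccented.

Unaccented neighbor tone.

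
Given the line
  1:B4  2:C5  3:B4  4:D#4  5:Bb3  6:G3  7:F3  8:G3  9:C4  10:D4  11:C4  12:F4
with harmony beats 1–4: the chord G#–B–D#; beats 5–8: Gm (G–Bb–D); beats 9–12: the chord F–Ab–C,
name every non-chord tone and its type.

The harmony at that moment is G# minor triad (G#, B, D#); C5 is not a chord tone.
It is approached by step up from B4 and left by step down to B4.
Step away and step back to the same note — a neighbor tone (upper neighbor).
The harmony at that moment is G minor triad (G, Bb, D); F3 is not a chord tone.
It is approached by step down from G3 and left by step up to G3.
Step away and step back to the same note — a neighbor tone (lower neighbor).
The harmony at that moment is F minor triad (F, Ab, C); D4 is not a chord tone.
It is approached by step up from C4 and left by step down to C4.
Step away and step back to the same note — a neighbor tone (upper neighbor).

C5 (beat 2) — neighbor tone; F3 (beat 7) — neighbor tone; D4 (beat 10) — neighbor tone.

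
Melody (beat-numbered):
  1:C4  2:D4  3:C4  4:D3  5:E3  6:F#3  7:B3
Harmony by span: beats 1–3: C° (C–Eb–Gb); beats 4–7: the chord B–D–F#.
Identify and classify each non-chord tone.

D4 (beat 2) — neighbor tone; E3 (beat 5) — passing tone.

The harmony at that moment is C diminished triad (C, Eb, Gb); D4 is not a chord tone.
It is approached by step up from C4 and left by step down to C4.
Step away and step back to the same note — a neighbor tone (upper neighbor).
The harmony at that moment is B minor triad (B, D, F#); E3 is not a chord tone.
It is approached by step up from D3 and left by step up to F#3.
Step in, step out in the same direction — a passing tone.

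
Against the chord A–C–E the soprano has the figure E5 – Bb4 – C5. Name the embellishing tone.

The harmony at that moment is A minor triad (A, C, E); Bb4 is not a chord tone.
It is approached by leap down from E5 and left by step up to C5.
Leap in, step out — an appoggiatura.

Bb4 is an appoggiatura.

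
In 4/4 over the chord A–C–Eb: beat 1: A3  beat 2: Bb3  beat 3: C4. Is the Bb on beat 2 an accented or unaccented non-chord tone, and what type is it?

Unaccented passing tone.

The harmony at that moment is A diminished triad (A, C, Eb); Bb3 is not a chord tone.
It is approached by step up from A3 and left by step up to C4.
Step in, step out in the same direction — a passing tone.
It falls on a weak beat, so it is unaccented.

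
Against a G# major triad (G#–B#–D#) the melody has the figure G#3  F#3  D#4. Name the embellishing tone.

The harmony at that moment is G# major triad (G#, B#, D#); F#3 is not a chord tone.
It is approached by step down from G#3 and left by leap up to D#4.
Step in, leap out — an escape tone.

F#3 is an escape tone.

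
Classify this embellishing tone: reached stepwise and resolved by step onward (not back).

Passing tone.

Approach: by step. Departure: by step, continuing in the same direction.
Stepwise on both sides with no change of direction means the note fills in the space between two different chord tones — a passing tone. (Had it turned back to its starting note it would be a neighbor tone instead.)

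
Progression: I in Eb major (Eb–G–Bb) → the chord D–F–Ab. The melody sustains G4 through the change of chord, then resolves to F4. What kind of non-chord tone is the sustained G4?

G4 is a suspension.

The harmony at that moment is D diminished triad (D, F, Ab); G4 is not a chord tone.
It is held over (the same pitch as the preceding G4) and left by step down to F4.
Held over from the previous chord and resolving down by step — a suspension.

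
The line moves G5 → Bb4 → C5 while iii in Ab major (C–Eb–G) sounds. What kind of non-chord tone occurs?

Bb4 is an appoggiatura.

The harmony at that moment is C minor triad (C, Eb, G); Bb4 is not a chord tone.
It is approached by leap down from G5 and left by step up to C5.
Leap in, step out — an appoggiatura.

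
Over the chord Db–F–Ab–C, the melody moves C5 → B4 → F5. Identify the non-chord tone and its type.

B4 is an escape tone.

The harmony at that moment is Db major seventh chord (Db, F, Ab, C); B4 is not a chord tone.
It is approached by step down from C5 and left by leap up to F5.
Step in, leap out — an escape tone.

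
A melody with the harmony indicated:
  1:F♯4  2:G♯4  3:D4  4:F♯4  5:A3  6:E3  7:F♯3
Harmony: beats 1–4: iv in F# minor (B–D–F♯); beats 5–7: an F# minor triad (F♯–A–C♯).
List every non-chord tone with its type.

The harmony at that moment is B minor triad (B, D, F♯); G♯4 is not a chord tone.
It is approached by step up from F♯4 and left by leap down to D4.
Step in, leap out — an escape tone.
The harmony at that moment is F♯ minor triad (F♯, A, C♯); E3 is not a chord tone.
It is approached by leap down from A3 and left by step up to F♯3.
Leap in, step out — an appoggiatura.

G♯4 (beat 2) — escape tone; E3 (beat 6) — appoggiatura.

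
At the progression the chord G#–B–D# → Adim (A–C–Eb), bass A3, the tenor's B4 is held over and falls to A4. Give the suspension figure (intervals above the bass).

9–8 suspension.

At the second chord the bass is A3. The suspended B4 lies a ninth above the bass; after resolving down by step to A4, the interval above the bass becomes an octave.
Suspension figures are named by those two intervals: 9–8.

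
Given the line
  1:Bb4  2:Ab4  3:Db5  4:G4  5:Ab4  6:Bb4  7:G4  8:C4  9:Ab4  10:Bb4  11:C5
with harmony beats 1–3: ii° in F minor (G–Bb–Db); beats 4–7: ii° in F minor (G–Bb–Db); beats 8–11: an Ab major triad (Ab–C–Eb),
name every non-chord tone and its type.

The harmony at that moment is G diminished triad (G, Bb, Db); Ab4 is not a chord tone.
It is approached by step down from Bb4 and left by leap up to Db5.
Step in, leap out — an escape tone.
The harmony at that moment is G diminished triad (G, Bb, Db); Ab4 is not a chord tone.
It is approached by step up from G4 and left by step up to Bb4.
Step in, step out in the same direction — a passing tone.
The harmony at that moment is Ab major triad (Ab, C, Eb); Bb4 is not a chord tone.
It is approached by step up from Ab4 and left by step up to C5.
Step in, step out in the same direction — a passing tone.

Ab4 (beat 2) — escape tone; Ab4 (beat 5) — passing tone; Bb4 (beat 10) — passing tone.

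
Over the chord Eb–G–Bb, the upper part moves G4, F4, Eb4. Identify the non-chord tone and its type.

The harmony at that moment is Eb major triad (Eb, G, Bb); F4 is not a chord tone.
It is approached by step down from G4 and left by step down to Eb4.
Step in, step out in the same direction — a passing tone.

F4 is a passing tone.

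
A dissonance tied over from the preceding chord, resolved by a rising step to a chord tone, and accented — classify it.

Retardation.

Approach: by preparation — the pitch is first a chord tone, then held (tied or repeated) while the harmony changes under it. Departure: up by step. Metric position: strong.
A prepared dissonance that resolves upward by step — a retardation. (The same figure resolving downward would be a suspension.)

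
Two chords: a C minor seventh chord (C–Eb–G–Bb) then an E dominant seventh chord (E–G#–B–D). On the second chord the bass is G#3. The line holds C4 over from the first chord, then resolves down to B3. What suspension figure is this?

4–3 suspension.

At the second chord the bass is G#3. The suspended C4 lies a fourth above the bass; after resolving down by step to B3, the interval above the bass becomes a third.
Suspension figures are named by those two intervals: 4–3.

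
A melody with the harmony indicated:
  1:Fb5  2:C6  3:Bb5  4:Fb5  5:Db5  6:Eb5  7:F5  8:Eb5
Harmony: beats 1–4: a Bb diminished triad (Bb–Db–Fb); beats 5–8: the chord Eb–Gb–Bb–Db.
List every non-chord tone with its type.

C6 (beat 2) — appoggiatura; F5 (beat 7) — neighbor tone.

The harmony at that moment is Bb diminished triad (Bb, Db, Fb); C6 is not a chord tone.
It is approached by leap up from Fb5 and left by step down to Bb5.
Leap in, step out — an appoggiatura.
The harmony at that moment is Eb minor seventh chord (Eb, Gb, Bb, Db); F5 is not a chord tone.
It is approached by step up from Eb5 and left by step down to Eb5.
Step away and step back to the same note — a neighbor tone (upper neighbor).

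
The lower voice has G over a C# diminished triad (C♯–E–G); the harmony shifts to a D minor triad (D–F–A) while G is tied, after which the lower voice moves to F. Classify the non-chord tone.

G is a suspension.

The harmony at that moment is D minor triad (D, F, A); G is not a chord tone.
It is held over (the same pitch as the preceding G) and left by step down to F.
Held over from the previous chord and resolving down by step — a suspension.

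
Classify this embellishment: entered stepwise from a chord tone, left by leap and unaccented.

Escape tone.

Approach: by step. Departure: by leap. Metric position: weak.
Step in, leap out, from a weak position — an escape tone (échappée). (It is the mirror image of the appoggiatura, which leaps in and steps out on a strong beat.)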